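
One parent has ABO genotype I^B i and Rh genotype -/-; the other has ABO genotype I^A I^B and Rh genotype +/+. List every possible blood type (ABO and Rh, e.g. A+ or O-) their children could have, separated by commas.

Gametes from I^B i × I^A I^B give offspring ABO genotypes I^A I^B, I^A i, I^B I^B, I^B i, i.e. phenotypes A, B, AB.
Rh cross -/- × +/+ → phenotypes Rh+.
Combining independently: A+, B+, AB+.

A+, B+, AB+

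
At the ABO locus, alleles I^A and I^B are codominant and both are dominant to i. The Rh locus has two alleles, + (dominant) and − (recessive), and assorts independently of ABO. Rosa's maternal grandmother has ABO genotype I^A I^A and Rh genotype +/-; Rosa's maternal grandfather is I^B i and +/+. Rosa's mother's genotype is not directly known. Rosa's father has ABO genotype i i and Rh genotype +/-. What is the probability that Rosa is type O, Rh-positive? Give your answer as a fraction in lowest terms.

Rosa's mother's ABO genotype from I^A I^A × I^B i: 1/2 I^A I^B, 1/2 I^A i.
Crossing each possibility with the father i i and summing P(type O): 1/2·0 + 1/2·1/2 = 1/4.
Similarly for Rh via the mother's Rh distribution: P(Rh+) = 7/8.
Independent loci: 1/4 × 7/8 = 7/32.

7/32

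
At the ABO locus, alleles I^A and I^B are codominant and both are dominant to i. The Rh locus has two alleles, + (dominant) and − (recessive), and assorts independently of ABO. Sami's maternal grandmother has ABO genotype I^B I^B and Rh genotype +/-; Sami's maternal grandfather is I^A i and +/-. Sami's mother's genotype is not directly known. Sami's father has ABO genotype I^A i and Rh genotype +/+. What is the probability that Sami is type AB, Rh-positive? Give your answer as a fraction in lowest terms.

Sami's mother's ABO genotype from I^B I^B × I^A i: 1/2 I^A I^B, 1/2 I^B i.
Crossing each possibility with the father I^A i and summing P(type AB): 1/2·1/4 + 1/2·1/4 = 1/4.
Similarly for Rh via the mother's Rh distribution: P(Rh+) = 1.
Independent loci: 1/4 × 1 = 1/4.

1/4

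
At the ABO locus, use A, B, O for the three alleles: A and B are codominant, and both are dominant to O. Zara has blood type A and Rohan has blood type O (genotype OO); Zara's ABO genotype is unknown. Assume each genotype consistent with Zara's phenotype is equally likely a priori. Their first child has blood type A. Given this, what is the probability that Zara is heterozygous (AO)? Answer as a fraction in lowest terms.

1/3

Possible genotypes: Zara ∈ {AA, AO}; Rohan ∈ {OO}.
Weight each parental genotype pair by prior × P(type-A child):
  AA × OO: posterior weight 2/3.
  AO × OO: posterior weight 1/3.
Sum the posterior weight over pairs where Zara is AO: 1/3.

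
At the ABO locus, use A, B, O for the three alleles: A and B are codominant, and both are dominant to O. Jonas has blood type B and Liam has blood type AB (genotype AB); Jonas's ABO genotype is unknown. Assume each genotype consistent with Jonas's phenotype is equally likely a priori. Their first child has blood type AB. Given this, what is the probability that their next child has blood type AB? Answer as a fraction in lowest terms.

Possible genotypes: Jonas ∈ {BB, BO}; Liam ∈ {AB}.
Weight each parental genotype pair by prior × P(type-AB child):
  BB × AB: posterior weight 2/3; P(next child type AB) = 1/2.
  BO × AB: posterior weight 1/3; P(next child type AB) = 1/4.
Weighted sum = 5/12.

5/12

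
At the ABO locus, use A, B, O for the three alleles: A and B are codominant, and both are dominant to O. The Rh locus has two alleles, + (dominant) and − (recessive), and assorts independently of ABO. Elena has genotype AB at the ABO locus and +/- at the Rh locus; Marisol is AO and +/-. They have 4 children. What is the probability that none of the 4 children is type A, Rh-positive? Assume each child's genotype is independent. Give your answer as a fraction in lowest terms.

625/4096

ABO cross AB × AO → 1/2 A, 1/4 B, 1/4 AB.
Rh cross +/- × +/- → 3/4 Rh+, 1/4 Rh-; so P(type A, Rh-positive) = 1/2 × 3/4 = 3/8 per child.
P(not type A, Rh-positive) = 5/8 for one child; (5/8)^4 = 625/4096.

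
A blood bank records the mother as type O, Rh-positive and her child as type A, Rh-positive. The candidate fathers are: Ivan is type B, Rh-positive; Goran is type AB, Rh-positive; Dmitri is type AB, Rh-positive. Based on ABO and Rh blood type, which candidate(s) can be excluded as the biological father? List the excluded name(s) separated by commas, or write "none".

Ivan

A candidate is excluded only if no genotype consistent with his phenotype could produce a type A, Rh-positive child with a type O, Rh-positive mother.
Ivan (type B, Rh+): no genotype consistent with that phenotype can produce a type-A Rh+ child with a type-O mother.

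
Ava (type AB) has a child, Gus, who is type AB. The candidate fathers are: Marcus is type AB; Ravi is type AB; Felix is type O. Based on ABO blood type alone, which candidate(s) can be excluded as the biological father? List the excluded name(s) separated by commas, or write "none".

Felix

A candidate is excluded only if no genotype consistent with his phenotype could produce a type AB child with a type AB mother.
Felix (type O): no genotype consistent with that phenotype can produce a type-AB child with a type-AB mother.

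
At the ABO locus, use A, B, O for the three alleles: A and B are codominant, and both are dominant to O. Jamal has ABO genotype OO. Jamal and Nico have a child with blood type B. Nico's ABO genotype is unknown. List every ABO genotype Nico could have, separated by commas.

AB, BB, BO

For each candidate genotype of Nico, check whether crossing it with OO can produce every observed child phenotype.
  AA → possible child types {A} ✗
  AB → possible child types {A, B} ✓
  AO → possible child types {O, A} ✗
  BB → possible child types {B} ✓
  BO → possible child types {O, B} ✓
  OO → possible child types {O} ✗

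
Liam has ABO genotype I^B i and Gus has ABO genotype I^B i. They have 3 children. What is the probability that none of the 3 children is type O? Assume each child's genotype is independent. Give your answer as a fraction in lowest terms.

ABO cross I^B i × I^B i → 1/4 O, 3/4 B.
So P(type O) = 1/4 per child.
P(not type O) = 3/4 for one child; (3/4)^3 = 27/64.

27/64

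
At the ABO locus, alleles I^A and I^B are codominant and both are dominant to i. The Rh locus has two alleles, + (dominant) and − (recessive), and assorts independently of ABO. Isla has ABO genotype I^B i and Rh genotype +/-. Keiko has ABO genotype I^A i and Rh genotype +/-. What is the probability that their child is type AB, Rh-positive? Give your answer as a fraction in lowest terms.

3/16

ABO cross I^B i × I^A i → offspring phenotypes: 1/4 O, 1/4 A, 1/4 B, 1/4 AB.
Rh cross +/- × +/- → 3/4 Rh+, 1/4 Rh-.
Independent loci: P(type AB, Rh-positive) = 1/4 × 3/4 = 3/16.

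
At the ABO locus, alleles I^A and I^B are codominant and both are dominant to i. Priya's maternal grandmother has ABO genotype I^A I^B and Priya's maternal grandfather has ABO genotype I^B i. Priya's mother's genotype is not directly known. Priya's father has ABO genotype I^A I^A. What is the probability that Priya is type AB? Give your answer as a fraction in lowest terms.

Priya's mother's ABO genotype from I^A I^B × I^B i: 1/4 I^A I^B, 1/4 I^A i, 1/4 I^B I^B, 1/4 I^B i.
Crossing each possibility with the father I^A I^A and summing P(type AB): 1/4·1/2 + 1/4·0 + 1/4·1 + 1/4·1/2 = 1/2.

1/2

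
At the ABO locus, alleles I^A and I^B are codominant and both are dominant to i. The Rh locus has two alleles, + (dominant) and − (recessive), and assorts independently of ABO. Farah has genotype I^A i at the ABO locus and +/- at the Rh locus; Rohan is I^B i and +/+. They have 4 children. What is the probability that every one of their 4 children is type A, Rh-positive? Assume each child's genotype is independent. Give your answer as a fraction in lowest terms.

1/256

ABO cross I^A i × I^B i → 1/4 O, 1/4 A, 1/4 B, 1/4 AB.
Rh cross +/- × +/+ → 1 Rh+; so P(type A, Rh-positive) = 1/4 × 1 = 1/4 per child.
All 4 independent: (1/4)^4 = 1/256.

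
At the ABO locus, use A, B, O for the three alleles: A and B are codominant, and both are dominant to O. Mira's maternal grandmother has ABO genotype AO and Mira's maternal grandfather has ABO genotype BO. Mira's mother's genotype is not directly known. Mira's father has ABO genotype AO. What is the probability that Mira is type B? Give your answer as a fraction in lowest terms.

Mira's mother's ABO genotype from AO × BO: 1/4 AB, 1/4 AO, 1/4 BO, 1/4 OO.
Crossing each possibility with the father AO and summing P(type B): 1/4·1/4 + 1/4·0 + 1/4·1/4 + 1/4·0 = 1/8.

1/8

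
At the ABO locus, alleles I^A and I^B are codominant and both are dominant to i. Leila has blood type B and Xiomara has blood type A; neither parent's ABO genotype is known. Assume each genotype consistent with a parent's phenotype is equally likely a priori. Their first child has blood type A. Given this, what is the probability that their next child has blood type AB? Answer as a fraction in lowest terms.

5/12

Possible genotypes: Leila ∈ {I^B I^B, I^B i}; Xiomara ∈ {I^A I^A, I^A i}.
Weight each parental genotype pair by prior × P(type-A child):
  I^B i × I^A I^A: posterior weight 2/3; P(next child type AB) = 1/2.
  I^B i × I^A i: posterior weight 1/3; P(next child type AB) = 1/4.
Weighted sum = 5/12.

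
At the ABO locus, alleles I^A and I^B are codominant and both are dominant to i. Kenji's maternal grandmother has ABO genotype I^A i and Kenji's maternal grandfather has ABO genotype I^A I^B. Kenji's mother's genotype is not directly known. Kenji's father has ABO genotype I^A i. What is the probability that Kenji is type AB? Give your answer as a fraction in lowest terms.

Kenji's mother's ABO genotype from I^A i × I^A I^B: 1/4 I^A I^A, 1/4 I^A I^B, 1/4 I^A i, 1/4 I^B i.
Crossing each possibility with the father I^A i and summing P(type AB): 1/4·0 + 1/4·1/4 + 1/4·0 + 1/4·1/4 = 1/8.

1/8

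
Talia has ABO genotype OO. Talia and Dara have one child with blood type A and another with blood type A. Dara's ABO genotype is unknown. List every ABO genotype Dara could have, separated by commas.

AA, AB, AO

For each candidate genotype of Dara, check whether crossing it with OO can produce every observed child phenotype.
  AA → possible child types {A} ✓
  AB → possible child types {A, B} ✓
  AO → possible child types {O, A} ✓
  BB → possible child types {B} ✗
  BO → possible child types {O, B} ✗
  OO → possible child types {O} ✗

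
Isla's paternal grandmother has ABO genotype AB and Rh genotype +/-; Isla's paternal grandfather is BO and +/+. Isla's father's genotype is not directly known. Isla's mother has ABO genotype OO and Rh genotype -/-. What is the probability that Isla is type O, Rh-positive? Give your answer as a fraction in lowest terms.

3/16

Isla's father's ABO genotype from AB × BO: 1/4 AB, 1/4 AO, 1/4 BB, 1/4 BO.
Crossing each possibility with the mother OO and summing P(type O): 1/4·0 + 1/4·1/2 + 1/4·0 + 1/4·1/2 = 1/4.
Similarly for Rh via the father's Rh distribution: P(Rh+) = 3/4.
Independent loci: 1/4 × 3/4 = 3/16.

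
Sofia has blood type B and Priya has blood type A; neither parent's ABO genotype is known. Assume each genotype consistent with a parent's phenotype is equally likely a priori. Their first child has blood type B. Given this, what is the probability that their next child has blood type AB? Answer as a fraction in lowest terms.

5/12

Possible genotypes: Sofia ∈ {BB, BO}; Priya ∈ {AA, AO}.
Weight each parental genotype pair by prior × P(type-B child):
  BB × AO: posterior weight 2/3; P(next child type AB) = 1/2.
  BO × AO: posterior weight 1/3; P(next child type AB) = 1/4.
Weighted sum = 5/12.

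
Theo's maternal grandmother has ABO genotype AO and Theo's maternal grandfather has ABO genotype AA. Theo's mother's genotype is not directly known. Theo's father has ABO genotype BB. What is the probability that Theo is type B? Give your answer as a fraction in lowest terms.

Theo's mother's ABO genotype from AO × AA: 1/2 AA, 1/2 AO.
Crossing each possibility with the father BB and summing P(type B): 1/2·0 + 1/2·1/2 = 1/4.

1/4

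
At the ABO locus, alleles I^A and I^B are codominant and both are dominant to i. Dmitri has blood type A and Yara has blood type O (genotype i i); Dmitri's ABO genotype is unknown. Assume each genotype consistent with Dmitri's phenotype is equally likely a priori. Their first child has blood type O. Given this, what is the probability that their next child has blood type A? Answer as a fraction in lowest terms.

1/2

Possible genotypes: Dmitri ∈ {I^A I^A, I^A i}; Yara ∈ {i i}.
Weight each parental genotype pair by prior × P(type-O child):
  I^A i × i i: posterior weight 1; P(next child type A) = 1/2.
Weighted sum = 1/2.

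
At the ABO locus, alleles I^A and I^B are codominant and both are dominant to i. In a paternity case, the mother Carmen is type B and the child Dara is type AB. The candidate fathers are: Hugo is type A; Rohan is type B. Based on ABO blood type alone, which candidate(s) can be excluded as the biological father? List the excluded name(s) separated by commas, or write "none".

Rohan

A candidate is excluded only if no genotype consistent with his phenotype could produce a type AB child with a type B mother.
Rohan (type B): no genotype consistent with that phenotype can produce a type-AB child with a type-B mother.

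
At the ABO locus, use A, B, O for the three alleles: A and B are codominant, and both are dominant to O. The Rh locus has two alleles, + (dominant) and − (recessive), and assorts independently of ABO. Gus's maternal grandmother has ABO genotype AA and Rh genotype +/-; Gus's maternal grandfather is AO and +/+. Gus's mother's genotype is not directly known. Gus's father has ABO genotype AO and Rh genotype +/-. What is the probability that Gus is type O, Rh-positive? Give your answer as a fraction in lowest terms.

7/64

Gus's mother's ABO genotype from AA × AO: 1/2 AA, 1/2 AO.
Crossing each possibility with the father AO and summing P(type O): 1/2·0 + 1/2·1/4 = 1/8.
Similarly for Rh via the mother's Rh distribution: P(Rh+) = 7/8.
Independent loci: 1/8 × 7/8 = 7/64.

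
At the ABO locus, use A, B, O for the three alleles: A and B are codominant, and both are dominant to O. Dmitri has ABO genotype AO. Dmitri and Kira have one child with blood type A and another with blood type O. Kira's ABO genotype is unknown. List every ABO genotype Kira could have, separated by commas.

AO, BO, OO

For each candidate genotype of Kira, check whether crossing it with AO can produce every observed child phenotype.
  AA → possible child types {A} ✗
  AB → possible child types {A, B, AB} ✗
  AO → possible child types {O, A} ✓
  BB → possible child types {B, AB} ✗
  BO → possible child types {O, A, B, AB} ✓
  OO → possible child types {O, A} ✓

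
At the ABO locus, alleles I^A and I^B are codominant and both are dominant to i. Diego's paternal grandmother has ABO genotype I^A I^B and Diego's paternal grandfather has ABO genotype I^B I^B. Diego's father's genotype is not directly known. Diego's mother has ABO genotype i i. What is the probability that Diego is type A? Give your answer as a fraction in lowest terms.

Diego's father's ABO genotype from I^A I^B × I^B I^B: 1/2 I^A I^B, 1/2 I^B I^B.
Crossing each possibility with the mother i i and summing P(type A): 1/2·1/2 + 1/2·0 = 1/4.

1/4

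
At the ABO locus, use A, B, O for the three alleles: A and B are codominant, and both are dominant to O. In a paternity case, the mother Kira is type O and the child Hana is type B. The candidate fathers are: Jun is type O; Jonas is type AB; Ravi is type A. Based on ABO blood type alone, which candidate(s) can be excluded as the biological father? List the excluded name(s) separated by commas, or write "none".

Jun, Ravi

A candidate is excluded only if no genotype consistent with his phenotype could produce a type B child with a type O mother.
Jun (type O): no genotype consistent with that phenotype can produce a type-B child with a type-O mother.
Ravi (type A): no genotype consistent with that phenotype can produce a type-B child with a type-O mother.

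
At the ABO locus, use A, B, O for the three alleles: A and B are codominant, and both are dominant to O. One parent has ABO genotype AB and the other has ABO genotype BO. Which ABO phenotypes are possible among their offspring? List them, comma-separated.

A, B, AB

Gametes from AB × BO give offspring ABO genotypes AB, AO, BB, BO, i.e. phenotypes A, B, AB.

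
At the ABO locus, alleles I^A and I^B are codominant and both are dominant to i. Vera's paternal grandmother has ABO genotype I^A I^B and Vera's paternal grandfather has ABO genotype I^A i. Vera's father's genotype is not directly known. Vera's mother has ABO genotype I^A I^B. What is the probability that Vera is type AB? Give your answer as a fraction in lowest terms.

Vera's father's ABO genotype from I^A I^B × I^A i: 1/4 I^A I^A, 1/4 I^A I^B, 1/4 I^A i, 1/4 I^B i.
Crossing each possibility with the mother I^A I^B and summing P(type AB): 1/4·1/2 + 1/4·1/2 + 1/4·1/4 + 1/4·1/4 = 3/8.

3/8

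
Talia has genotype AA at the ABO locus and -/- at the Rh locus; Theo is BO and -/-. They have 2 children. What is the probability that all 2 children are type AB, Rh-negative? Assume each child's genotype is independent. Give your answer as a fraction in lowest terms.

1/4

ABO cross AA × BO → 1/2 A, 1/2 AB.
Rh cross -/- × -/- → 1 Rh-; so P(type AB, Rh-negative) = 1/2 × 1 = 1/2 per child.
All 2 independent: (1/2)^2 = 1/4.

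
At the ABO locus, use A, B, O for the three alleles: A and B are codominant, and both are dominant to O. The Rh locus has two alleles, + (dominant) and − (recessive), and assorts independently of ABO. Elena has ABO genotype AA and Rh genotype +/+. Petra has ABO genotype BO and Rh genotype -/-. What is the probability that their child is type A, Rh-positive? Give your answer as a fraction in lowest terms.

1/2

ABO cross AA × BO → offspring phenotypes: 1/2 A, 1/2 AB.
Rh cross +/+ × -/- → 1 Rh+.
Independent loci: P(type A, Rh-positive) = 1/2 × 1 = 1/2.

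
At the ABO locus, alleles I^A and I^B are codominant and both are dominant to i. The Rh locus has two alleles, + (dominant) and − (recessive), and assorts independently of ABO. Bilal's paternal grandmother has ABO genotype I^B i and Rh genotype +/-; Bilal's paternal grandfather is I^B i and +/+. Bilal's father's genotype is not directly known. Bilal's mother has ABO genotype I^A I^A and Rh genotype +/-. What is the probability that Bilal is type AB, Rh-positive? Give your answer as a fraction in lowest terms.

Bilal's father's ABO genotype from I^B i × I^B i: 1/4 I^B I^B, 1/2 I^B i, 1/4 i i.
Crossing each possibility with the mother I^A I^A and summing P(type AB): 1/4·1 + 1/2·1/2 + 1/4·0 = 1/2.
Similarly for Rh via the father's Rh distribution: P(Rh+) = 7/8.
Independent loci: 1/2 × 7/8 = 7/16.

7/16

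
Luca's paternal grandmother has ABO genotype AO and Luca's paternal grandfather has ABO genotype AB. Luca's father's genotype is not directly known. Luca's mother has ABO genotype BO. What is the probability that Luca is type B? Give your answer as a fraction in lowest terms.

3/8

Luca's father's ABO genotype from AO × AB: 1/4 AA, 1/4 AB, 1/4 AO, 1/4 BO.
Crossing each possibility with the mother BO and summing P(type B): 1/4·0 + 1/4·1/2 + 1/4·1/4 + 1/4·3/4 = 3/8.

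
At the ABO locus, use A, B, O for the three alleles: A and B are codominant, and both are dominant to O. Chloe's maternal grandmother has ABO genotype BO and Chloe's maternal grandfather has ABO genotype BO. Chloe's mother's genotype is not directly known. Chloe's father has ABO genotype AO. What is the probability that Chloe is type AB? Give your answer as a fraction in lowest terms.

1/4

Chloe's mother's ABO genotype from BO × BO: 1/4 BB, 1/2 BO, 1/4 OO.
Crossing each possibility with the father AO and summing P(type AB): 1/4·1/2 + 1/2·1/4 + 1/4·0 = 1/4.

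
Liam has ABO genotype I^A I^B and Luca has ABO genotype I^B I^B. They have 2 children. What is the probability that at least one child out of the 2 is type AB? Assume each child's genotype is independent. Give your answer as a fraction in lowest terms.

3/4

ABO cross I^A I^B × I^B I^B → 1/2 B, 1/2 AB.
So P(type AB) = 1/2 per child.
P(none) = (1/2)^2 = 1/4; P(at least one) = 1 − 1/4 = 3/4.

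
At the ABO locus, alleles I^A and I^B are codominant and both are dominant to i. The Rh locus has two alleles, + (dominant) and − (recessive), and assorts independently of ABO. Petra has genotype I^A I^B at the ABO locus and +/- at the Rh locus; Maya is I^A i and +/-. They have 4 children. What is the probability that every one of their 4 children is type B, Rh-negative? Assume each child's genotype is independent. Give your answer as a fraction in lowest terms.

ABO cross I^A I^B × I^A i → 1/2 A, 1/4 B, 1/4 AB.
Rh cross +/- × +/- → 3/4 Rh+, 1/4 Rh-; so P(type B, Rh-negative) = 1/4 × 1/4 = 1/16 per child.
All 4 independent: (1/16)^4 = 1/65536.

1/65536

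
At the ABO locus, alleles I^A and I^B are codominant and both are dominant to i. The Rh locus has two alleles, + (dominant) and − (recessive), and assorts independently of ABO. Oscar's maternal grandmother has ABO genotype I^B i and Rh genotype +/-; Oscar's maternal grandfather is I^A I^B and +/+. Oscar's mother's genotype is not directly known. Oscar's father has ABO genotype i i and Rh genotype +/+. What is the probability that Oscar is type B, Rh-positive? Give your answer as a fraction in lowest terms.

Oscar's mother's ABO genotype from I^B i × I^A I^B: 1/4 I^A I^B, 1/4 I^A i, 1/4 I^B I^B, 1/4 I^B i.
Crossing each possibility with the father i i and summing P(type B): 1/4·1/2 + 1/4·0 + 1/4·1 + 1/4·1/2 = 1/2.
Similarly for Rh via the mother's Rh distribution: P(Rh+) = 1.
Independent loci: 1/2 × 1 = 1/2.

1/2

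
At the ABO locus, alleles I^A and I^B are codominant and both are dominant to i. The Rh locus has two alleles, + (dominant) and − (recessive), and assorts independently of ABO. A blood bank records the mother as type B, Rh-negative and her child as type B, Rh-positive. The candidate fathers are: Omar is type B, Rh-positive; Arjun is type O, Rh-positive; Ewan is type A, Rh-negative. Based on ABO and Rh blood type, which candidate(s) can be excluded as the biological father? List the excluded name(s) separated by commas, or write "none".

A candidate is excluded only if no genotype consistent with his phenotype could produce a type B, Rh-positive child with a type B, Rh-negative mother.
Ewan (type A, Rh-): no genotype consistent with that phenotype can produce a type-B Rh+ child with a type-B mother.

Ewan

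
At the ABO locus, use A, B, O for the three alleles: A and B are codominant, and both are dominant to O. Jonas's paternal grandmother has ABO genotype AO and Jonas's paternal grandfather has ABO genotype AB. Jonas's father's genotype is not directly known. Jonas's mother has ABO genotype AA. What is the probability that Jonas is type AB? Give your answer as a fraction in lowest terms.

1/4

Jonas's father's ABO genotype from AO × AB: 1/4 AA, 1/4 AB, 1/4 AO, 1/4 BO.
Crossing each possibility with the mother AA and summing P(type AB): 1/4·0 + 1/4·1/2 + 1/4·0 + 1/4·1/2 = 1/4.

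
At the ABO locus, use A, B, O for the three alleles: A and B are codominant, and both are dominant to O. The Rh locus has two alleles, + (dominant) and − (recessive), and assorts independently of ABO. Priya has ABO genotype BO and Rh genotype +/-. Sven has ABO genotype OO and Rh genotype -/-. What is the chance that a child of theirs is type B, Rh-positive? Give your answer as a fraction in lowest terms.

1/4

ABO cross BO × OO → offspring phenotypes: 1/2 O, 1/2 B.
Rh cross +/- × -/- → 1/2 Rh+, 1/2 Rh-.
Independent loci: P(type B, Rh-positive) = 1/2 × 1/2 = 1/4.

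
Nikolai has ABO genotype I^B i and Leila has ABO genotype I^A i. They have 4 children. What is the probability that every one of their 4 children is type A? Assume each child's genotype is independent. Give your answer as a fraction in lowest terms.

1/256

ABO cross I^B i × I^A i → 1/4 O, 1/4 A, 1/4 B, 1/4 AB.
So P(type A) = 1/4 per child.
All 4 independent: (1/4)^4 = 1/256.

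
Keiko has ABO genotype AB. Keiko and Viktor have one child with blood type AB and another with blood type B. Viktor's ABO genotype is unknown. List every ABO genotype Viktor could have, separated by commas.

AB, AO, BB, BO

For each candidate genotype of Viktor, check whether crossing it with AB can produce every observed child phenotype.
  AA → possible child types {A, AB} ✗
  AB → possible child types {A, B, AB} ✓
  AO → possible child types {A, B, AB} ✓
  BB → possible child types {B, AB} ✓
  BO → possible child types {A, B, AB} ✓
  OO → possible child types {A, B} ✗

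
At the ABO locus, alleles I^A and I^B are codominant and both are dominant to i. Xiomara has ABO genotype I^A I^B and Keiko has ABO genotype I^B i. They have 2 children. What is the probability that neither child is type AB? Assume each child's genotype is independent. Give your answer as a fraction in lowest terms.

ABO cross I^A I^B × I^B i → 1/4 A, 1/2 B, 1/4 AB.
So P(type AB) = 1/4 per child.
P(not type AB) = 3/4 for one child; (3/4)^2 = 9/16.

9/16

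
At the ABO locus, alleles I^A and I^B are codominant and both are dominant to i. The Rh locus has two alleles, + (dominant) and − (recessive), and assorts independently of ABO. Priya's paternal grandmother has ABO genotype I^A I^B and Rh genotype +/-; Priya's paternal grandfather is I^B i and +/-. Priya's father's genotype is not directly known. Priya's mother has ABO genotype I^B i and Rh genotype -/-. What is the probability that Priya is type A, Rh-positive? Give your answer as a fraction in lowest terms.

1/16

Priya's father's ABO genotype from I^A I^B × I^B i: 1/4 I^A I^B, 1/4 I^A i, 1/4 I^B I^B, 1/4 I^B i.
Crossing each possibility with the mother I^B i and summing P(type A): 1/4·1/4 + 1/4·1/4 + 1/4·0 + 1/4·0 = 1/8.
Similarly for Rh via the father's Rh distribution: P(Rh+) = 1/2.
Independent loci: 1/8 × 1/2 = 1/16.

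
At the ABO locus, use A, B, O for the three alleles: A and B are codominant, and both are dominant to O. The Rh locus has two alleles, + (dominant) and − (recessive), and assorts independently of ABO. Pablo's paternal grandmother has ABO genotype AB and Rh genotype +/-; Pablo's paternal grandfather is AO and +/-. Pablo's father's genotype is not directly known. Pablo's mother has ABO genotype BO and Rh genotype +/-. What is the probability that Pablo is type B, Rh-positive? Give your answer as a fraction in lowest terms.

Pablo's father's ABO genotype from AB × AO: 1/4 AA, 1/4 AB, 1/4 AO, 1/4 BO.
Crossing each possibility with the mother BO and summing P(type B): 1/4·0 + 1/4·1/2 + 1/4·1/4 + 1/4·3/4 = 3/8.
Similarly for Rh via the father's Rh distribution: P(Rh+) = 3/4.
Independent loci: 3/8 × 3/4 = 9/32.

9/32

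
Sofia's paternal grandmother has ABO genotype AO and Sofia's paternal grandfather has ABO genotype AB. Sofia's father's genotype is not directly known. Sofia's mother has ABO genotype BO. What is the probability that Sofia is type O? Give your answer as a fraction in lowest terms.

Sofia's father's ABO genotype from AO × AB: 1/4 AA, 1/4 AB, 1/4 AO, 1/4 BO.
Crossing each possibility with the mother BO and summing P(type O): 1/4·0 + 1/4·0 + 1/4·1/4 + 1/4·1/4 = 1/8.

1/8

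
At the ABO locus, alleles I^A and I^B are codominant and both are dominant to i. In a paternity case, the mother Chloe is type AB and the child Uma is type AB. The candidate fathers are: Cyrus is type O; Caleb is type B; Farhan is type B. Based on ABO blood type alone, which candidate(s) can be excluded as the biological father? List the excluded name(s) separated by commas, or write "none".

A candidate is excluded only if no genotype consistent with his phenotype could produce a type AB child with a type AB mother.
Cyrus (type O): no genotype consistent with that phenotype can produce a type-AB child with a type-AB mother.

Cyrus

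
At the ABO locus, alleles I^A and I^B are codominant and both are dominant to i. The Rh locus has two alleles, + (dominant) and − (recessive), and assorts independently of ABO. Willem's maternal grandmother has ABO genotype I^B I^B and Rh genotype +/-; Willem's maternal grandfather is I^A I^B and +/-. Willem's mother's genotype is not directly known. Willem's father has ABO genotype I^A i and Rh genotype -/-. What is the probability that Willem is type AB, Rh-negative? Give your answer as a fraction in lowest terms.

3/16

Willem's mother's ABO genotype from I^B I^B × I^A I^B: 1/2 I^A I^B, 1/2 I^B I^B.
Crossing each possibility with the father I^A i and summing P(type AB): 1/2·1/4 + 1/2·1/2 = 3/8.
Similarly for Rh via the mother's Rh distribution: P(Rh-) = 1/2.
Independent loci: 3/8 × 1/2 = 3/16.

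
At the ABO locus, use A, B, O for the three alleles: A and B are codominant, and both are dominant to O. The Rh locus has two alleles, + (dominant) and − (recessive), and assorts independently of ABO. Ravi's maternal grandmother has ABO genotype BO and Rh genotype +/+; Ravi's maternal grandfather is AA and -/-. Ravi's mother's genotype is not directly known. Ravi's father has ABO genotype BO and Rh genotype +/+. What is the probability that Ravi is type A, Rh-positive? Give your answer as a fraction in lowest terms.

1/4

Ravi's mother's ABO genotype from BO × AA: 1/2 AB, 1/2 AO.
Crossing each possibility with the father BO and summing P(type A): 1/2·1/4 + 1/2·1/4 = 1/4.
Similarly for Rh via the mother's Rh distribution: P(Rh+) = 1.
Independent loci: 1/4 × 1 = 1/4.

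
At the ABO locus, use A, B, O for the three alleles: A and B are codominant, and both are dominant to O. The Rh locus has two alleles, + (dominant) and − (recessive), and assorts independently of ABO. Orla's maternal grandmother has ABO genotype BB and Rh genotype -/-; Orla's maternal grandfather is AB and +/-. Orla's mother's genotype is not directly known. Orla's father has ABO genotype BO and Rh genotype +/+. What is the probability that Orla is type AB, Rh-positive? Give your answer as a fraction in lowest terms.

1/8

Orla's mother's ABO genotype from BB × AB: 1/2 AB, 1/2 BB.
Crossing each possibility with the father BO and summing P(type AB): 1/2·1/4 + 1/2·0 = 1/8.
Similarly for Rh via the mother's Rh distribution: P(Rh+) = 1.
Independent loci: 1/8 × 1 = 1/8.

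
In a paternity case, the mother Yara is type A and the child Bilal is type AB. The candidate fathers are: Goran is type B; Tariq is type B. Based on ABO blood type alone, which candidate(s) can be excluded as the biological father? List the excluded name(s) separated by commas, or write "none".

none

A candidate is excluded only if no genotype consistent with his phenotype could produce a type AB child with a type A mother.
Every candidate has at least one consistent genotype combination, so none can be excluded.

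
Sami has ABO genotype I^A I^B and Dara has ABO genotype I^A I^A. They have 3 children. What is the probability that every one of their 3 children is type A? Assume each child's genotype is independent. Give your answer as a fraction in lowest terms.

1/8

ABO cross I^A I^B × I^A I^A → 1/2 A, 1/2 AB.
So P(type A) = 1/2 per child.
All 3 independent: (1/2)^3 = 1/8.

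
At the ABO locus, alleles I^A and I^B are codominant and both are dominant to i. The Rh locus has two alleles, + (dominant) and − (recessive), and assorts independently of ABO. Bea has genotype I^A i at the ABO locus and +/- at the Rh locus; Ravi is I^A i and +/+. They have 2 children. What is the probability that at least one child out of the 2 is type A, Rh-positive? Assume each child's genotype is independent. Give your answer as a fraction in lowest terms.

ABO cross I^A i × I^A i → 1/4 O, 3/4 A.
Rh cross +/- × +/+ → 1 Rh+; so P(type A, Rh-positive) = 3/4 × 1 = 3/4 per child.
P(none) = (1/4)^2 = 1/16; P(at least one) = 1 − 1/16 = 15/16.

15/16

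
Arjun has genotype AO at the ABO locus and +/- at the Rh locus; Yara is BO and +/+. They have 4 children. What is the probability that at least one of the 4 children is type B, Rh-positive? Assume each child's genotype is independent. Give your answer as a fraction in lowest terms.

ABO cross AO × BO → 1/4 O, 1/4 A, 1/4 B, 1/4 AB.
Rh cross +/- × +/+ → 1 Rh+; so P(type B, Rh-positive) = 1/4 × 1 = 1/4 per child.
P(none) = (3/4)^4 = 81/256; P(at least one) = 1 − 81/256 = 175/256.

175/256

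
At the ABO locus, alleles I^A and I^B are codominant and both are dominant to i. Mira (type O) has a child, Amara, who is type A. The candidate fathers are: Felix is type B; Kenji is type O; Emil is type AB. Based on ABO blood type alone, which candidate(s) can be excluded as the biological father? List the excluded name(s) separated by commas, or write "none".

A candidate is excluded only if no genotype consistent with his phenotype could produce a type A child with a type O mother.
Felix (type B): no genotype consistent with that phenotype can produce a type-A child with a type-O mother.
Kenji (type O): no genotype consistent with that phenotype can produce a type-A child with a type-O mother.

Felix, Kenji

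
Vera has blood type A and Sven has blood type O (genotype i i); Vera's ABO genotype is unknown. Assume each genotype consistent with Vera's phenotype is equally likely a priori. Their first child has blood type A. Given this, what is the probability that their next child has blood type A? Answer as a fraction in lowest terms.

Possible genotypes: Vera ∈ {I^A I^A, I^A i}; Sven ∈ {i i}.
Weight each parental genotype pair by prior × P(type-A child):
  I^A I^A × i i: posterior weight 2/3; P(next child type A) = 1.
  I^A i × i i: posterior weight 1/3; P(next child type A) = 1/2.
Weighted sum = 5/6.

5/6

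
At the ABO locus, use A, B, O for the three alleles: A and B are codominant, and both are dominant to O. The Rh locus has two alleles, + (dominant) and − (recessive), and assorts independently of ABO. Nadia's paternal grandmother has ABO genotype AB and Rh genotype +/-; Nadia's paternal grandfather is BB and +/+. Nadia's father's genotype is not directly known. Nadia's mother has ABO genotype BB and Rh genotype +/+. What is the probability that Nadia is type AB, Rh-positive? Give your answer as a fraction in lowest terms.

1/4

Nadia's father's ABO genotype from AB × BB: 1/2 AB, 1/2 BB.
Crossing each possibility with the mother BB and summing P(type AB): 1/2·1/2 + 1/2·0 = 1/4.
Similarly for Rh via the father's Rh distribution: P(Rh+) = 1.
Independent loci: 1/4 × 1 = 1/4.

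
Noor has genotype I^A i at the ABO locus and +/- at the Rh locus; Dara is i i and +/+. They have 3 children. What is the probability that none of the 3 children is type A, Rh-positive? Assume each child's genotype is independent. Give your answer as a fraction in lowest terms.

ABO cross I^A i × i i → 1/2 O, 1/2 A.
Rh cross +/- × +/+ → 1 Rh+; so P(type A, Rh-positive) = 1/2 × 1 = 1/2 per child.
P(not type A, Rh-positive) = 1/2 for one child; (1/2)^3 = 1/8.

1/8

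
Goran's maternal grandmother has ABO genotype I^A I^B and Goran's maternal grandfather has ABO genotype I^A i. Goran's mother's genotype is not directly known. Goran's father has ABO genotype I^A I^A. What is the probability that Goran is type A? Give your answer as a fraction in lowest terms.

3/4

Goran's mother's ABO genotype from I^A I^B × I^A i: 1/4 I^A I^A, 1/4 I^A I^B, 1/4 I^A i, 1/4 I^B i.
Crossing each possibility with the father I^A I^A and summing P(type A): 1/4·1 + 1/4·1/2 + 1/4·1 + 1/4·1/2 = 3/4.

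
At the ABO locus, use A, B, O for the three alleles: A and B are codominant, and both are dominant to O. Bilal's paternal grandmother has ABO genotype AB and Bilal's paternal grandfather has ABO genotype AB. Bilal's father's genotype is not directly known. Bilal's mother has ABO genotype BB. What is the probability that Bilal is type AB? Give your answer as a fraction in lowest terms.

Bilal's father's ABO genotype from AB × AB: 1/4 AA, 1/2 AB, 1/4 BB.
Crossing each possibility with the mother BB and summing P(type AB): 1/4·1 + 1/2·1/2 + 1/4·0 = 1/2.

1/2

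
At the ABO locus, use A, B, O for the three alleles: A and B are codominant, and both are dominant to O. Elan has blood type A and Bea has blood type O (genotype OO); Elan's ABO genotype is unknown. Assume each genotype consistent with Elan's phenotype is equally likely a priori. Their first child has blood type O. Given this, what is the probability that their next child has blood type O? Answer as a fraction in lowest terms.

1/2

Possible genotypes: Elan ∈ {AA, AO}; Bea ∈ {OO}.
Weight each parental genotype pair by prior × P(type-O child):
  AO × OO: posterior weight 1; P(next child type O) = 1/2.
Weighted sum = 1/2.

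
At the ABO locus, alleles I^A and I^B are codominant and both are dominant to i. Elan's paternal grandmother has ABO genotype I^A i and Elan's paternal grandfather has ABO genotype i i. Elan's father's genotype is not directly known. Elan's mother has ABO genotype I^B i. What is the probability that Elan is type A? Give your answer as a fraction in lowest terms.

1/8

Elan's father's ABO genotype from I^A i × i i: 1/2 I^A i, 1/2 i i.
Crossing each possibility with the mother I^B i and summing P(type A): 1/2·1/4 + 1/2·0 = 1/8.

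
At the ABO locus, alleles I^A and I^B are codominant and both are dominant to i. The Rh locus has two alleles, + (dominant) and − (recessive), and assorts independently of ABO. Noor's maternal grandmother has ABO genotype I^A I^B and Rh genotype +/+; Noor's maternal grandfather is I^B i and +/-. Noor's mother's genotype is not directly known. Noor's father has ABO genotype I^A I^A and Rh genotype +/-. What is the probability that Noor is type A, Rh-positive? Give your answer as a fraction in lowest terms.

Noor's mother's ABO genotype from I^A I^B × I^B i: 1/4 I^A I^B, 1/4 I^A i, 1/4 I^B I^B, 1/4 I^B i.
Crossing each possibility with the father I^A I^A and summing P(type A): 1/4·1/2 + 1/4·1 + 1/4·0 + 1/4·1/2 = 1/2.
Similarly for Rh via the mother's Rh distribution: P(Rh+) = 7/8.
Independent loci: 1/2 × 7/8 = 7/16.

7/16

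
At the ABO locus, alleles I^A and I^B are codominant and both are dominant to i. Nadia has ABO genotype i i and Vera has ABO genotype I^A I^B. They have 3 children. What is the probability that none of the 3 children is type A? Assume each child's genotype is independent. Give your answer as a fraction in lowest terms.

ABO cross i i × I^A I^B → 1/2 A, 1/2 B.
So P(type A) = 1/2 per child.
P(not type A) = 1/2 for one child; (1/2)^3 = 1/8.

1/8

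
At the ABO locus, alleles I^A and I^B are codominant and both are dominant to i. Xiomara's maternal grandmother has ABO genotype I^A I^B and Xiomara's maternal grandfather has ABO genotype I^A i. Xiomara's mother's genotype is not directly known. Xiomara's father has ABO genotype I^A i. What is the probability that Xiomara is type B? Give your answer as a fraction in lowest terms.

Xiomara's mother's ABO genotype from I^A I^B × I^A i: 1/4 I^A I^A, 1/4 I^A I^B, 1/4 I^A i, 1/4 I^B i.
Crossing each possibility with the father I^A i and summing P(type B): 1/4·0 + 1/4·1/4 + 1/4·0 + 1/4·1/4 = 1/8.

1/8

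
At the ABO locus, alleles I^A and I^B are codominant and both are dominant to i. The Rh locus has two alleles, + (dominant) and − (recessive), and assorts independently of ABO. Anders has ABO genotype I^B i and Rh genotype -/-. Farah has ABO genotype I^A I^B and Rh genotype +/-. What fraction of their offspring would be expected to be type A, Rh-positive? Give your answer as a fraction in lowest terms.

1/8

ABO cross I^B i × I^A I^B → offspring phenotypes: 1/4 A, 1/2 B, 1/4 AB.
Rh cross -/- × +/- → 1/2 Rh+, 1/2 Rh-.
Independent loci: P(type A, Rh-positive) = 1/4 × 1/2 = 1/8.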